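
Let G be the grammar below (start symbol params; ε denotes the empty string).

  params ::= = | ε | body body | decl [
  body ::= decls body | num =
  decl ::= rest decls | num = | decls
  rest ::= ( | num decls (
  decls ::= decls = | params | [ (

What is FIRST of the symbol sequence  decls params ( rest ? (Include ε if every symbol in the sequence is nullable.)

Add FIRST(decls)\{ε} = { (, =, [, num }; decls is nullable, continue.
Add FIRST(params)\{ε} = { (, =, [, num }; params is nullable, continue.
( is a terminal; add {(} and stop.

{ (, =, [, num }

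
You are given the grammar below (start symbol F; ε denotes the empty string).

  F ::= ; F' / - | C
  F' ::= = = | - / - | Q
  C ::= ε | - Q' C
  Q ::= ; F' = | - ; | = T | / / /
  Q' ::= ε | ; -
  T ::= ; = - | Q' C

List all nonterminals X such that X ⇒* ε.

Directly nullable (have an ε-production): C, Q'.
F ::= C with every symbol nullable, so F is nullable.
T ::= Q' C with every symbol nullable, so T is nullable.
No other nonterminal has a production whose RHS symbols are all nullable.

{ C, F, Q', T }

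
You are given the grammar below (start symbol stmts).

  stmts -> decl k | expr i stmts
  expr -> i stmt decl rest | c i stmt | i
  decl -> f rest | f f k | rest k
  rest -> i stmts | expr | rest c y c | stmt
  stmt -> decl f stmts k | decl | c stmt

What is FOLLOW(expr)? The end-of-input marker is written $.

{ c, f, i, k }

In stmts -> expr i stmts: add FIRST(i stmts) = { i }.
In rest -> expr: expr is at the end, add FOLLOW(rest) = { c, f, i, k }.
Union: FOLLOW(expr) = { c, f, i, k }.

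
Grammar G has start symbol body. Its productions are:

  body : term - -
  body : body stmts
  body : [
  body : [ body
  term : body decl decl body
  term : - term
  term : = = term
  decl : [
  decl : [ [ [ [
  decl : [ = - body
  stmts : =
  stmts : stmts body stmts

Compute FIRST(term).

{ -, =, [ }

From term : body decl decl body: add FIRST(body) = { -, =, [ }.
term : - term contributes {-}.
term : = = term contributes {=}.
Union: FIRST(term) = { -, =, [ }.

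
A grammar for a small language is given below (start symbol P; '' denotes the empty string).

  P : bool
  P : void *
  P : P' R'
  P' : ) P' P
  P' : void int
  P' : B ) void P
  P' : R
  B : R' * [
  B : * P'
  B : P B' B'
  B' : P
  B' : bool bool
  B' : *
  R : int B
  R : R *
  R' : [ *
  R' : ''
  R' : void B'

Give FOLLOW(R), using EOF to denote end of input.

{ EOF, ), *, [, bool, int, void }

In P' : R: R is at the end, add FOLLOW(P') = { EOF, ), *, [, bool, int, void }.
In R : R *: add FIRST(*) = { * }.
Union: FOLLOW(R) = { EOF, ), *, [, bool, int, void }.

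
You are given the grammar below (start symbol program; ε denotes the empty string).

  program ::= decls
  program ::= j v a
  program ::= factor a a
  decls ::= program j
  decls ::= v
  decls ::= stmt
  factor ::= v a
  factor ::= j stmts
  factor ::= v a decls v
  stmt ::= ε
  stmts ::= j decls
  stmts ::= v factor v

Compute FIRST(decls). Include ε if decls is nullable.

From decls ::= program j: program nullable, take FIRST(program) ∪ {j} = { j, v }.
decls ::= v contributes {v}.
From decls ::= stmt: add FIRST(stmt) = { ε } (including ε since stmt is nullable).
Union: FIRST(decls) = { j, v, ε }.

{ j, v, ε }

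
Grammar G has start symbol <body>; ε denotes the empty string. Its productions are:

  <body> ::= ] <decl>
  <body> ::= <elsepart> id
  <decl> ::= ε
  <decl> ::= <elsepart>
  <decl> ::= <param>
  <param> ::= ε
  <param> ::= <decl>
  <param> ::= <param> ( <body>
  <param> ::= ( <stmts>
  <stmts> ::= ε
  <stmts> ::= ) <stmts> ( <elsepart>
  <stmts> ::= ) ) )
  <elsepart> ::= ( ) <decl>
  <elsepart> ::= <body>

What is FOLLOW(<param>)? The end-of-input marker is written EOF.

{ EOF, (, id }

In <decl> ::= <param>: <param> is at the end, add FOLLOW(<decl>) = { EOF, (, id }.
In <param> ::= <param> ( <body>: add FIRST(( <body>) = { ( }.
Union: FOLLOW(<param>) = { EOF, (, id }.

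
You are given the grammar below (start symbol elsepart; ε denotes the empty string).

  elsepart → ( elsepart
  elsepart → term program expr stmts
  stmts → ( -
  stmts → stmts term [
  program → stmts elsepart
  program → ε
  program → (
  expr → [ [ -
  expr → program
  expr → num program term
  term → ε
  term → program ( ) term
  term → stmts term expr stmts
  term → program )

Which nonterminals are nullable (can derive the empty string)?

Directly nullable (have an ε-production): program, term.
expr → program with every symbol nullable, so expr is nullable.
No other nonterminal has a production whose RHS symbols are all nullable.

{ expr, program, term }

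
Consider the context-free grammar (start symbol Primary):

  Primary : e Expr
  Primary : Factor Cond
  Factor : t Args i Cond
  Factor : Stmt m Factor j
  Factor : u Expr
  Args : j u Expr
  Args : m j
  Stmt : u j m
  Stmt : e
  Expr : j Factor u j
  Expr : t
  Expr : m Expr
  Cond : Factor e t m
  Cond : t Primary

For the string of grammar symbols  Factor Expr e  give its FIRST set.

Add FIRST(Factor) = { e, t, u }; Factor is not nullable, stop.

{ e, t, u }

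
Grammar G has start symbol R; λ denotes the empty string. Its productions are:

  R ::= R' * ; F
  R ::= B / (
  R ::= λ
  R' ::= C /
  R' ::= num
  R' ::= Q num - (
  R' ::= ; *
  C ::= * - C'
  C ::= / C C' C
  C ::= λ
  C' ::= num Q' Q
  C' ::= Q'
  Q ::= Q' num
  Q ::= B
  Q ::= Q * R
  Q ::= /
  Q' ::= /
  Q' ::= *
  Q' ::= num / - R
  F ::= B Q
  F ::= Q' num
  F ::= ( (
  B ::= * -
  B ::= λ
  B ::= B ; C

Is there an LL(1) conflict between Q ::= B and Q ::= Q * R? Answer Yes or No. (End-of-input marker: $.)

Yes

FIRST(B) = { *, ;, λ } and FIRST(Q * R) = { *, /, ;, num }.
Both contain *, so the two alternatives are not disjoint — LL(1) conflict.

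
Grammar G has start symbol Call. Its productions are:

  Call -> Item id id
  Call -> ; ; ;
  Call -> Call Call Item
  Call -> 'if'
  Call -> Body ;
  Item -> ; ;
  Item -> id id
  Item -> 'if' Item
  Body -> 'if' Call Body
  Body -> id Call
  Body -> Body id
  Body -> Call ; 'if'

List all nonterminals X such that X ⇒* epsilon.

{ } (none)

No nonterminal has an empty production or an RHS whose symbols are all nullable.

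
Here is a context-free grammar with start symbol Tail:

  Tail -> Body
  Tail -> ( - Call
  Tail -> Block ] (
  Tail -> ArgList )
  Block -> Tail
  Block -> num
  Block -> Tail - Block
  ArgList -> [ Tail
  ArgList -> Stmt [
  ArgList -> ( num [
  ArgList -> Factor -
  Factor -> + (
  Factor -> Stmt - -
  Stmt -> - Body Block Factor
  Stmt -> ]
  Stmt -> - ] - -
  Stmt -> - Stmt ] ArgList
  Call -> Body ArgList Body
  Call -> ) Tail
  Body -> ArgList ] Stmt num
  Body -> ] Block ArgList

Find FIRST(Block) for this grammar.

From Block -> Tail: add FIRST(Tail) = { (, +, -, [, ], num }.
Block -> num contributes {num}.
From Block -> Tail - Block: add FIRST(Tail) = { (, +, -, [, ], num }.
Union: FIRST(Block) = { (, +, -, [, ], num }.

{ (, +, -, [, ], num }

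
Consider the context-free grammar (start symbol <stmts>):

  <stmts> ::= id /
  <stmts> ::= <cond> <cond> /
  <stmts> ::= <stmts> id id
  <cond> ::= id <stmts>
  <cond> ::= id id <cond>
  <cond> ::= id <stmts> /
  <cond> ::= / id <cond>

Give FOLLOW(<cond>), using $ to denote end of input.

In <stmts> ::= <cond> <cond> /: add FIRST(<cond> /) = { /, id }.
In <stmts> ::= <cond> <cond> /: add FIRST(/) = { / }.
In <cond> ::= id id <cond>: <cond> is at the end, add FOLLOW(<cond>) = { /, id }.
In <cond> ::= / id <cond>: <cond> is at the end, add FOLLOW(<cond>) = { /, id }.
Union: FOLLOW(<cond>) = { /, id }.

{ /, id }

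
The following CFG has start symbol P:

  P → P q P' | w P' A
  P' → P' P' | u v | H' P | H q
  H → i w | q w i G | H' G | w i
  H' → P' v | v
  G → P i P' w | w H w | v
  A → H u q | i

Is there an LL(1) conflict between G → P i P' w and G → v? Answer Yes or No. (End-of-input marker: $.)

FIRST(P i P' w) = { w } and FIRST(v) = { v }.
The FIRST sets are disjoint and neither alternative is nullable — no conflict.

No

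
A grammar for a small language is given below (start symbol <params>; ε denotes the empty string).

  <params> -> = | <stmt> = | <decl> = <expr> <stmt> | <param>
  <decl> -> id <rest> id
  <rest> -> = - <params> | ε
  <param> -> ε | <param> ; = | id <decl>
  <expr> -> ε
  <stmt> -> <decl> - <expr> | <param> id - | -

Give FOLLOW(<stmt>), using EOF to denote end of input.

In <params> -> <stmt> =: add FIRST(=) = { = }.
In <params> -> <decl> = <expr> <stmt>: <stmt> is at the end, add FOLLOW(<params>) = { EOF, id }.
Union: FOLLOW(<stmt>) = { EOF, =, id }.

{ EOF, =, id }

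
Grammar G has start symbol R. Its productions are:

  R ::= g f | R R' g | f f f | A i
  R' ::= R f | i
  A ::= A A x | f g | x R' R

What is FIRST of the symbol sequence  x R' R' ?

x is a terminal; add {x} and stop.

{ x }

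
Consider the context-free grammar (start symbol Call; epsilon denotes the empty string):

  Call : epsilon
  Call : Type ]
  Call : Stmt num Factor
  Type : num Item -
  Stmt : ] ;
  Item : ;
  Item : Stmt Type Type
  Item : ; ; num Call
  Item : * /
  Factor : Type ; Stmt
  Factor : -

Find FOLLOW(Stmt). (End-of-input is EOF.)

In Call : Stmt num Factor: add FIRST(num Factor) = { num }.
In Item : Stmt Type Type: add FIRST(Type Type) = { num }.
In Factor : Type ; Stmt: Stmt is at the end, add FOLLOW(Factor) = { EOF, - }.
Union: FOLLOW(Stmt) = { EOF, -, num }.

{ EOF, -, num }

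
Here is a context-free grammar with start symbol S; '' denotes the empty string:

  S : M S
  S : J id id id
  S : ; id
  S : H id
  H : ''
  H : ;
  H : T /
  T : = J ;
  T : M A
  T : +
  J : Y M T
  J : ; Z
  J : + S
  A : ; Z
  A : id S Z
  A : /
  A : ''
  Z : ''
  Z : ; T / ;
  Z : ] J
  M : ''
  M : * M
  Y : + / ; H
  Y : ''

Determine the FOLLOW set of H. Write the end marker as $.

{ *, +, /, ;, =, id }

In S : H id: add FIRST(id) = { id }.
In Y : + / ; H: H is at the end, add FOLLOW(Y) = { *, +, /, ;, =, id }.
Union: FOLLOW(H) = { *, +, /, ;, =, id }.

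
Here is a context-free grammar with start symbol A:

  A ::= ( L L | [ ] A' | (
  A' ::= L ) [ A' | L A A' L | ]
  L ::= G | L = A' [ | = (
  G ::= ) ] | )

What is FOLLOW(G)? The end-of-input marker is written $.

In L ::= G: G is at the end, add FOLLOW(L) = { $, (, ), =, [, ] }.
Union: FOLLOW(G) = { $, (, ), =, [, ] }.

{ $, (, ), =, [, ] }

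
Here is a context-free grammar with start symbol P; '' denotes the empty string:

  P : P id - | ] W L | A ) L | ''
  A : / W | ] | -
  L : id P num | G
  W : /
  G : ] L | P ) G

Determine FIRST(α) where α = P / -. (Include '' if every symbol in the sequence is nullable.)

{ -, /, ], id }

Add FIRST(P)\{''} = { -, /, ], id }; P is nullable, continue.
/ is a terminal; add {/} and stop.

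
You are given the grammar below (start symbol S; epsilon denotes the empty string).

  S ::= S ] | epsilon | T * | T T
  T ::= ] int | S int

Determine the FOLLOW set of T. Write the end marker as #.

In S ::= T *: add FIRST(*) = { * }.
In S ::= T T: add FIRST(T) = { ], int }.
In S ::= T T: T is at the end, add FOLLOW(S) = { #, ], int }.
Union: FOLLOW(T) = { #, *, ], int }.

{ #, *, ], int }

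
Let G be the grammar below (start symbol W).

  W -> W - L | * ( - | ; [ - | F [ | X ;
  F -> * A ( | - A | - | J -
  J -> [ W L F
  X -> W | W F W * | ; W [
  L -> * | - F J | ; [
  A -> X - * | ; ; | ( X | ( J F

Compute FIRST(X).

{ *, -, ;, [ }

From X -> W: add FIRST(W) = { *, -, ;, [ }.
From X -> W F W *: add FIRST(W) = { *, -, ;, [ }.
X -> ; W [ contributes {;}.
Union: FIRST(X) = { *, -, ;, [ }.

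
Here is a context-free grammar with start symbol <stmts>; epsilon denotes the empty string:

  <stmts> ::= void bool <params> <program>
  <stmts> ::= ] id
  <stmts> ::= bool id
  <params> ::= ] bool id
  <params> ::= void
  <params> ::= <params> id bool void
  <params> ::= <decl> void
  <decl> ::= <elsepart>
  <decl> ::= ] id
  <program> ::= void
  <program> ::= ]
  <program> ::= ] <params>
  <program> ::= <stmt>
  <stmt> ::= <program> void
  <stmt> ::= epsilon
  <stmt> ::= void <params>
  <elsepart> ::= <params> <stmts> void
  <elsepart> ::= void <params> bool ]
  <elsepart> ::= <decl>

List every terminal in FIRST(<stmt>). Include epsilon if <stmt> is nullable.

From <stmt> ::= <program> void: <program> nullable, take FIRST(<program>) ∪ {void} = { ], void }.
<stmt> ::= epsilon contributes epsilon.
<stmt> ::= void <params> contributes {void}.
Union: FIRST(<stmt>) = { ], void, epsilon }.

{ ], void, epsilon }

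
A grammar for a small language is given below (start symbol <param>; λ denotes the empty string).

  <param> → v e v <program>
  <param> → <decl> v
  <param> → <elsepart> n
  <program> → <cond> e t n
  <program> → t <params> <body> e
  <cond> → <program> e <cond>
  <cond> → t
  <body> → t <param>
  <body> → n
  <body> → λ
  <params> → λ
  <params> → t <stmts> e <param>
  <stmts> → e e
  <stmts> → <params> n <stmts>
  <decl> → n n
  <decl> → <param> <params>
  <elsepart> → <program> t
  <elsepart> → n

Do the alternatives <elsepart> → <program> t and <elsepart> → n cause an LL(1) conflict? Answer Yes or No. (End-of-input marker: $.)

No

FIRST(<program> t) = { t } and FIRST(n) = { n }.
The FIRST sets are disjoint and neither alternative is nullable — no conflict.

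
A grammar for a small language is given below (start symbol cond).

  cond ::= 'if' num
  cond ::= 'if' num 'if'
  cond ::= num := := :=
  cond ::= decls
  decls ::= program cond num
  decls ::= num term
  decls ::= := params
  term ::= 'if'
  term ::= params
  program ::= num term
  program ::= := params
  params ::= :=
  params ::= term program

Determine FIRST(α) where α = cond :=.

{ 'if', :=, num }

Add FIRST(cond) = { 'if', :=, num }; cond is not nullable, stop.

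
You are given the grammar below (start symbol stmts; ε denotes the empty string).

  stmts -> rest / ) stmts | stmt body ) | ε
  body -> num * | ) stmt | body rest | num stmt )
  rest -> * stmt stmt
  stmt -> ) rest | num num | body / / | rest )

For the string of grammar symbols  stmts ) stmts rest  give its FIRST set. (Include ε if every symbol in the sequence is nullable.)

Add FIRST(stmts)\{ε} = { ), *, num }; stmts is nullable, continue.
) is a terminal; add {)} and stop.

{ ), *, num }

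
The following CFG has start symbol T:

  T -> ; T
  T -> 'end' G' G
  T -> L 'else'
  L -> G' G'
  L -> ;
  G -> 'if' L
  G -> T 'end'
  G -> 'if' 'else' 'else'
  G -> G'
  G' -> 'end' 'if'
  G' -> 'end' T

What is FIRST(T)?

{ 'end', ; }

T -> ; T contributes {;}.
T -> 'end' G' G contributes {'end'}.
From T -> L 'else': add FIRST(L) = { 'end', ; }.
Union: FIRST(T) = { 'end', ; }.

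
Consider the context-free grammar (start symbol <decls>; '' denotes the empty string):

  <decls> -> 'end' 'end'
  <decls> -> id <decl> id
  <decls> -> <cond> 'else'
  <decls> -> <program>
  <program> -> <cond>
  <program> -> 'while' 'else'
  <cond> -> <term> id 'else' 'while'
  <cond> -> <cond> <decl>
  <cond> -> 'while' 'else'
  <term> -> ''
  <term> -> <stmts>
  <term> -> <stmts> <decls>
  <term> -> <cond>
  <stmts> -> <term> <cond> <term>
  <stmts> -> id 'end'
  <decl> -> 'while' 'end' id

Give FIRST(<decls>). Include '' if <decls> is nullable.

{ 'end', 'while', id }

<decls> -> 'end' 'end' contributes {'end'}.
<decls> -> id <decl> id contributes {id}.
From <decls> -> <cond> 'else': add FIRST(<cond>) = { 'while', id }.
From <decls> -> <program>: add FIRST(<program>) = { 'while', id }.
Union: FIRST(<decls>) = { 'end', 'while', id }.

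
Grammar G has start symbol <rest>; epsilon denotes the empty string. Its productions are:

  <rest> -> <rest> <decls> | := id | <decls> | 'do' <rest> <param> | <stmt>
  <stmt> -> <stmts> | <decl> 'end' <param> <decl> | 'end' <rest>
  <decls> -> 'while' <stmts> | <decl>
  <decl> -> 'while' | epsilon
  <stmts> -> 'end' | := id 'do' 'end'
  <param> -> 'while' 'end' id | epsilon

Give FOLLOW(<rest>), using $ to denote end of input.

<rest> is the start symbol, so $ ∈ FOLLOW(<rest>).
In <rest> -> <rest> <decls>: add FIRST(<decls>)\{epsilon} = { 'while' }.
  Since <decls> is nullable, also add FOLLOW(<rest>) = { $, 'while' }.
In <rest> -> 'do' <rest> <param>: add FIRST(<param>)\{epsilon} = { 'while' }.
  Since <param> is nullable, also add FOLLOW(<rest>) = { $, 'while' }.
In <stmt> -> 'end' <rest>: <rest> is at the end, add FOLLOW(<stmt>) = { $, 'while' }.
Union: FOLLOW(<rest>) = { $, 'while' }.

{ $, 'while' }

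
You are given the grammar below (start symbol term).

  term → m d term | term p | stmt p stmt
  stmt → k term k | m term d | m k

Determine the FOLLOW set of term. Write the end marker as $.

term is the start symbol, so $ ∈ FOLLOW(term).
In term → m d term: term is at the end, add FOLLOW(term) = { $, d, k, p }.
In term → term p: add FIRST(p) = { p }.
In stmt → k term k: add FIRST(k) = { k }.
In stmt → m term d: add FIRST(d) = { d }.
Union: FOLLOW(term) = { $, d, k, p }.

{ $, d, k, p }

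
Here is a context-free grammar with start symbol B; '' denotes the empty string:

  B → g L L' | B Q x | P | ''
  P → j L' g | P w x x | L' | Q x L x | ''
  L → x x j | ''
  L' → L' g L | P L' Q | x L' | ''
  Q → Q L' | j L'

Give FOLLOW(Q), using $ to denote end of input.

{ $, g, j, w, x }

In B → B Q x: add FIRST(x) = { x }.
In P → Q x L x: add FIRST(x L x) = { x }.
In L' → P L' Q: Q is at the end, add FOLLOW(L') = { $, g, j, w, x }.
In Q → Q L': add FIRST(L')\{''} = { g, j, w, x }.
  Since L' is nullable, also add FOLLOW(Q) = { $, g, j, w, x }.
Union: FOLLOW(Q) = { $, g, j, w, x }.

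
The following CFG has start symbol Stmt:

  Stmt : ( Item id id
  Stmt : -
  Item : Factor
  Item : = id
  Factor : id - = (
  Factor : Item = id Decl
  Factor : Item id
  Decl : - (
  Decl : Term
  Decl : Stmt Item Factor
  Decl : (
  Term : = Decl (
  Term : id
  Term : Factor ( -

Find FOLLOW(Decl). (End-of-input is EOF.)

{ (, =, id }

In Factor : Item = id Decl: Decl is at the end, add FOLLOW(Factor) = { (, =, id }.
In Term : = Decl (: add FIRST(() = { ( }.
Union: FOLLOW(Decl) = { (, =, id }.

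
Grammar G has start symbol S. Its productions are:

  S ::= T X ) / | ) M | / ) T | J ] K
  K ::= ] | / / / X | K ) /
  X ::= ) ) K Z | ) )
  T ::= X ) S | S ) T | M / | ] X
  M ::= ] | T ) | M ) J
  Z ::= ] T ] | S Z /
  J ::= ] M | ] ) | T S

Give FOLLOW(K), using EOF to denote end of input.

In S ::= J ] K: K is at the end, add FOLLOW(S) = { EOF, ), /, ] }.
In K ::= K ) /: add FIRST() /) = { ) }.
In X ::= ) ) K Z: add FIRST(Z) = { ), /, ] }.
Union: FOLLOW(K) = { EOF, ), /, ] }.

{ EOF, ), /, ] }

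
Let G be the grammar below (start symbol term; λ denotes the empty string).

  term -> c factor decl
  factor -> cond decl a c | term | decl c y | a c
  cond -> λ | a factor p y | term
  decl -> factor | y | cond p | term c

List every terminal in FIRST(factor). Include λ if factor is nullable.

{ a, c, p, y }

From factor -> cond decl a c: cond nullable, take FIRST(cond) ∪ FIRST(decl) = { a, c, p, y }.
From factor -> term: add FIRST(term) = { c }.
From factor -> decl c y: add FIRST(decl) = { a, c, p, y }.
factor -> a c contributes {a}.
Union: FIRST(factor) = { a, c, p, y }.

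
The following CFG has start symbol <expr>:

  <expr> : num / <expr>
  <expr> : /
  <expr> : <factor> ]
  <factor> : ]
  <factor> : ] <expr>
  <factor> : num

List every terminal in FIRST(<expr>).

<expr> : num / <expr> contributes {num}.
<expr> : / contributes {/}.
From <expr> : <factor> ]: add FIRST(<factor>) = { ], num }.
Union: FIRST(<expr>) = { /, ], num }.

{ /, ], num }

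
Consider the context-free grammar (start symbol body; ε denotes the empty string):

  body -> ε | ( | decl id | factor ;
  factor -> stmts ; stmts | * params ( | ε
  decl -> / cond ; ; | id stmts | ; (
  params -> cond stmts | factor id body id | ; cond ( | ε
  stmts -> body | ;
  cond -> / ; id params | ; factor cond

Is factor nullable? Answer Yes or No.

factor has an ε-production, so factor ⇒ ε.

Yes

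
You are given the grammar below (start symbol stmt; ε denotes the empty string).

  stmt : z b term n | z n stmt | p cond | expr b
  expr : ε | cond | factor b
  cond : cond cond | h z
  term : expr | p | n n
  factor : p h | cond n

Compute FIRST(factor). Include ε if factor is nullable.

{ h, p }

factor : p h contributes {p}.
From factor : cond n: add FIRST(cond) = { h }.
Union: FIRST(factor) = { h, p }.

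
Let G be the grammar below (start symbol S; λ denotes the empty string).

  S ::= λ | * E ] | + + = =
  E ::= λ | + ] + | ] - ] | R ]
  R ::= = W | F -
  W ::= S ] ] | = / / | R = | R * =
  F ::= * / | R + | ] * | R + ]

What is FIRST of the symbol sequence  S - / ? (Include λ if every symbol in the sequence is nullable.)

Add FIRST(S)\{λ} = { *, + }; S is nullable, continue.
- is a terminal; add {-} and stop.

{ *, +, - }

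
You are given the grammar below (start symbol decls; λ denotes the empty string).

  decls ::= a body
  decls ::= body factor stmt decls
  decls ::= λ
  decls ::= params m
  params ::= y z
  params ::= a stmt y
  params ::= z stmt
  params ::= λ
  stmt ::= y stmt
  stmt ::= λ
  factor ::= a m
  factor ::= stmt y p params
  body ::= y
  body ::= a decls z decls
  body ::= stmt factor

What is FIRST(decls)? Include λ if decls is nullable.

{ a, m, y, z, λ }

decls ::= a body contributes {a}.
From decls ::= body factor stmt decls: add FIRST(body) = { a, y }.
decls ::= λ contributes λ.
From decls ::= params m: params nullable, take FIRST(params) ∪ {m} = { a, m, y, z }.
Union: FIRST(decls) = { a, m, y, z, λ }.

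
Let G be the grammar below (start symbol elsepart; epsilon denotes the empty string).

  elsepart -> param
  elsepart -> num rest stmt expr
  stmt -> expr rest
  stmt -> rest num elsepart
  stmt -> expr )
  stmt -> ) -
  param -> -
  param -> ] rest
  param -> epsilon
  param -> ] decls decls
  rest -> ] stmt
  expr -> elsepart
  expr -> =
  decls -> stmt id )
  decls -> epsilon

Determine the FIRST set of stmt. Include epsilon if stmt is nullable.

From stmt -> expr rest: expr nullable, take FIRST(expr) ∪ FIRST(rest) = { -, =, ], num }.
From stmt -> rest num elsepart: add FIRST(rest) = { ] }.
From stmt -> expr ): expr nullable, take FIRST(expr) ∪ {)} = { ), -, =, ], num }.
stmt -> ) - contributes {)}.
Union: FIRST(stmt) = { ), -, =, ], num }.

{ ), -, =, ], num }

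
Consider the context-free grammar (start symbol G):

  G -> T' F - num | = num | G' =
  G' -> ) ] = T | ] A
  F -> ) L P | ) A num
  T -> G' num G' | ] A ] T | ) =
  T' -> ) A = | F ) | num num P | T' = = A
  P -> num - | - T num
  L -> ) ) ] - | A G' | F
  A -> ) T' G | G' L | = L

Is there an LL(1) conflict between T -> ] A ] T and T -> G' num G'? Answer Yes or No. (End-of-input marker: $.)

Yes

FIRST(] A ] T) = { ] } and FIRST(G' num G') = { ), ] }.
Both contain ], so the two alternatives are not disjoint — LL(1) conflict.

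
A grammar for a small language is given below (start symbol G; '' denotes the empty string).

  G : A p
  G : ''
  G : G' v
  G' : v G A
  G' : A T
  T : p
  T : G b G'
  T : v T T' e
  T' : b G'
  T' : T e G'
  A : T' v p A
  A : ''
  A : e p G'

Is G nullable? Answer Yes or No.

G has an ''-production, so G ⇒ ''.

Yes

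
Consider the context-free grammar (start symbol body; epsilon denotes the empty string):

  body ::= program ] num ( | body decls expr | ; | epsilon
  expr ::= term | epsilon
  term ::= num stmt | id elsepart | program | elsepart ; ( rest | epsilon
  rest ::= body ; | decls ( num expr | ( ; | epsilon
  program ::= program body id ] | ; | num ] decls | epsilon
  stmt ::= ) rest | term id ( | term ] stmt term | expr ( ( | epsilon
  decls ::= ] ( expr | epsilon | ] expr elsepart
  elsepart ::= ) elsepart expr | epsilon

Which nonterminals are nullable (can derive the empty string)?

Directly nullable (have an epsilon-production): body, expr, term, rest, program, stmt, decls, elsepart.

{ body, decls, elsepart, expr, program, rest, stmt, term }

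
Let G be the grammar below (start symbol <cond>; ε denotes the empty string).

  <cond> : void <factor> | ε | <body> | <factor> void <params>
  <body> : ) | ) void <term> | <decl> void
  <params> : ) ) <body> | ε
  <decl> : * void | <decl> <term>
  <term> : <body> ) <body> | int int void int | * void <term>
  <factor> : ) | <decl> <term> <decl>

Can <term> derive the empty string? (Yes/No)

No

Nullable nonterminals: <cond>, <params>.
No production of <term> has an RHS whose symbols are all nullable, so <term> is not nullable.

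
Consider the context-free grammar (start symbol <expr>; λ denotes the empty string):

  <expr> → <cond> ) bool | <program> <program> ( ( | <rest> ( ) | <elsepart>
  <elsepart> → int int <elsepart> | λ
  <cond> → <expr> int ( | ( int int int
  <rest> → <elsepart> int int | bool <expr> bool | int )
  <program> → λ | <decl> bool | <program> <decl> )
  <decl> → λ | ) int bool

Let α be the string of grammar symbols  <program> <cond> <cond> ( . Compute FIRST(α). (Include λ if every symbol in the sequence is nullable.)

Add FIRST(<program>)\{λ} = { ), bool }; <program> is nullable, continue.
Add FIRST(<cond>) = { (, ), bool, int }; <cond> is not nullable, stop.

{ (, ), bool, int }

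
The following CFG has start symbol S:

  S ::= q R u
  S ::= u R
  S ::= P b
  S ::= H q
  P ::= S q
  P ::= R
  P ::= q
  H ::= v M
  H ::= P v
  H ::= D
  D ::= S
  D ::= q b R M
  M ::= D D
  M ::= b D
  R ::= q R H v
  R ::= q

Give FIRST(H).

{ q, u, v }

H ::= v M contributes {v}.
From H ::= P v: add FIRST(P) = { q, u, v }.
From H ::= D: add FIRST(D) = { q, u, v }.
Union: FIRST(H) = { q, u, v }.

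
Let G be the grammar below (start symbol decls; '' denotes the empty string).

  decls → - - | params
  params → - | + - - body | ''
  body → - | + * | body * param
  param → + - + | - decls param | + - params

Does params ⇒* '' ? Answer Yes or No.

Yes

params has an ''-production, so params ⇒ ''.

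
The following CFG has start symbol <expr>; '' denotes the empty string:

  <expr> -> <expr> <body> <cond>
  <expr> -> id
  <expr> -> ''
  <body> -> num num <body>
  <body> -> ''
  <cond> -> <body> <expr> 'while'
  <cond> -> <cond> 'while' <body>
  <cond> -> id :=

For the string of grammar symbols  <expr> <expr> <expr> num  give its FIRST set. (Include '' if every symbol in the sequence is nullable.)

{ 'while', id, num }

Add FIRST(<expr>)\{''} = { 'while', id, num }; <expr> is nullable, continue.
Add FIRST(<expr>)\{''} = { 'while', id, num }; <expr> is nullable, continue.
Add FIRST(<expr>)\{''} = { 'while', id, num }; <expr> is nullable, continue.
num is a terminal; add {num} and stop.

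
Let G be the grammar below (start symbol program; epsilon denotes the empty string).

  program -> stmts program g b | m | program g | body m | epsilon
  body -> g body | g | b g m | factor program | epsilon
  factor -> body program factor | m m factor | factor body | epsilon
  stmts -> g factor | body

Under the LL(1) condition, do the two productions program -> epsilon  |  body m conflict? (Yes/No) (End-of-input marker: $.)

Yes

FIRST(epsilon) = { epsilon } and FIRST(body m) = { b, g, m }.
The first alternative is nullable and FOLLOW(program) = { $, b, g, m } shares b with FIRST of the second — conflict.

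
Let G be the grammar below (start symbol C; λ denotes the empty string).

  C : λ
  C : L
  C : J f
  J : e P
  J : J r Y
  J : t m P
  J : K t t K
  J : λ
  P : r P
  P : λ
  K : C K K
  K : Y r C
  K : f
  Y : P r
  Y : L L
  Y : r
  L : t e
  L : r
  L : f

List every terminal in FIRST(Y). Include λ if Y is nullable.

{ f, r, t }

From Y : P r: P nullable, take FIRST(P) ∪ {r} = { r }.
From Y : L L: add FIRST(L) = { f, r, t }.
Y : r contributes {r}.
Union: FIRST(Y) = { f, r, t }.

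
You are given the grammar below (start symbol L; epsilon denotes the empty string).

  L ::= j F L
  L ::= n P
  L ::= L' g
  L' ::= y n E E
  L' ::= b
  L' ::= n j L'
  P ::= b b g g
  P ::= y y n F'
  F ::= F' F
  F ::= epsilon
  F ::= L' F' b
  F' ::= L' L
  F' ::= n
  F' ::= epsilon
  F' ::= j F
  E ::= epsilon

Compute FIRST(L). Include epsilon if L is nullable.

L ::= j F L contributes {j}.
L ::= n P contributes {n}.
From L ::= L' g: add FIRST(L') = { b, n, y }.
Union: FIRST(L) = { b, j, n, y }.

{ b, j, n, y }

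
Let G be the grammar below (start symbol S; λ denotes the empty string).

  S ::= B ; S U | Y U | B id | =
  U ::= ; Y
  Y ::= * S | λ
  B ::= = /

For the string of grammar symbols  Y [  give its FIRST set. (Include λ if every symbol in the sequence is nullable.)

Add FIRST(Y)\{λ} = { * }; Y is nullable, continue.
[ is a terminal; add {[} and stop.

{ *, [ }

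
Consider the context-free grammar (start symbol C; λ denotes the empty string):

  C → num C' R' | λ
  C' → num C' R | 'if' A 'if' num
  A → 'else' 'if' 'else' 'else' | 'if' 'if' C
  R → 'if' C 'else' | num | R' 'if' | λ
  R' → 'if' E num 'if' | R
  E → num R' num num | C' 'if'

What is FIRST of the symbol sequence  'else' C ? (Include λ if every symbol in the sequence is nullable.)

'else' is a terminal; add {'else'} and stop.

{ 'else' }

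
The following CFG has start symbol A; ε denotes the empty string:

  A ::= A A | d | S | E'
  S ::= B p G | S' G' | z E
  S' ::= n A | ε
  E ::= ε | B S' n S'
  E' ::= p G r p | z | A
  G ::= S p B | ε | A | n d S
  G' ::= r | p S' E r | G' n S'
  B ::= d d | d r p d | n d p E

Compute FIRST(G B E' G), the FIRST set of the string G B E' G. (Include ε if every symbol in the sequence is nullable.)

{ d, n, p, r, z }

Add FIRST(G)\{ε} = { d, n, p, r, z }; G is nullable, continue.
Add FIRST(B) = { d, n }; B is not nullable, stop.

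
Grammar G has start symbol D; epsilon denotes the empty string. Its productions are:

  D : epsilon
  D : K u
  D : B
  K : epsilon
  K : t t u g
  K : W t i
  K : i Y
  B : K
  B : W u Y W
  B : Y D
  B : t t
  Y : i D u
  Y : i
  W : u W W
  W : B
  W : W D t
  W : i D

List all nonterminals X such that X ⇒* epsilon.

Directly nullable (have an epsilon-production): D, K.
B : K with every symbol nullable, so B is nullable.
W : B with every symbol nullable, so W is nullable.
No other nonterminal has a production whose RHS symbols are all nullable.

{ B, D, K, W }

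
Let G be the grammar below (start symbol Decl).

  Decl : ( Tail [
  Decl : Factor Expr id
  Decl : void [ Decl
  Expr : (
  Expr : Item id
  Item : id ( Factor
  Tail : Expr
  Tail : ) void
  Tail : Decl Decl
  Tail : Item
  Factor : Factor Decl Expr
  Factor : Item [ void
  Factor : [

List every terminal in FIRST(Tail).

From Tail : Expr: add FIRST(Expr) = { (, id }.
Tail : ) void contributes {)}.
From Tail : Decl Decl: add FIRST(Decl) = { (, [, id, void }.
From Tail : Item: add FIRST(Item) = { id }.
Union: FIRST(Tail) = { (, ), [, id, void }.

{ (, ), [, id, void }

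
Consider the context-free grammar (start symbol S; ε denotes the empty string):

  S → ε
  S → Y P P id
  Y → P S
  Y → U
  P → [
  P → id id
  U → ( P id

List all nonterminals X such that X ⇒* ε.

{ S }

Directly nullable (have an ε-production): S.
No other nonterminal has a production whose RHS symbols are all nullable.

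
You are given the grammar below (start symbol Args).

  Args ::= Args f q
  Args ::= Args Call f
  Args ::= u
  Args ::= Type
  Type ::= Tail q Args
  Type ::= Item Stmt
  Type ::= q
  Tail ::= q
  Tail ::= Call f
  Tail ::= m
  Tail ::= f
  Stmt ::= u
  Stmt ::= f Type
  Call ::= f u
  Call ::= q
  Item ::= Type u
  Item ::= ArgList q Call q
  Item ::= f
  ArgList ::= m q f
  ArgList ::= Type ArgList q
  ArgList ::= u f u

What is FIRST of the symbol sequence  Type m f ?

{ f, m, q, u }

Add FIRST(Type) = { f, m, q, u }; Type is not nullable, stop.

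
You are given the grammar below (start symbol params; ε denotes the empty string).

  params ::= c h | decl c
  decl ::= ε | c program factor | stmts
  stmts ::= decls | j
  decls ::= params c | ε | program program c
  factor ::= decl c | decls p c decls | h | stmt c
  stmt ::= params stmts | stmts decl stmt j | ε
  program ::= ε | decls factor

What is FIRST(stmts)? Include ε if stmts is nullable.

{ c, h, j, p, ε }

From stmts ::= decls: add FIRST(decls) = { c, h, j, p, ε } (including ε since decls is nullable).
stmts ::= j contributes {j}.
Union: FIRST(stmts) = { c, h, j, p, ε }.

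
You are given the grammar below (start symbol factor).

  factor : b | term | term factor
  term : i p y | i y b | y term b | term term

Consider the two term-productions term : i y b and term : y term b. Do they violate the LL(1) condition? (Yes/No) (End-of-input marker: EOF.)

FIRST(i y b) = { i } and FIRST(y term b) = { y }.
The FIRST sets are disjoint and neither alternative is nullable — no conflict.

No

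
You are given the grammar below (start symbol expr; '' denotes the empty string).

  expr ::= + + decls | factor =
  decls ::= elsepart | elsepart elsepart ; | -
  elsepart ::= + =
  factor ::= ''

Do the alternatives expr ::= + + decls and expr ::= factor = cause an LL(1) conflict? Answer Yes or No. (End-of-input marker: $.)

FIRST(+ + decls) = { + } and FIRST(factor =) = { = }.
The FIRST sets are disjoint and neither alternative is nullable — no conflict.

No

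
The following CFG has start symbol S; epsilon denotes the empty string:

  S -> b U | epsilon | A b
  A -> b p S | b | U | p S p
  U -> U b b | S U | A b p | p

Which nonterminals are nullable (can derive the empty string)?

Directly nullable (have an epsilon-production): S.
No other nonterminal has a production whose RHS symbols are all nullable.

{ S }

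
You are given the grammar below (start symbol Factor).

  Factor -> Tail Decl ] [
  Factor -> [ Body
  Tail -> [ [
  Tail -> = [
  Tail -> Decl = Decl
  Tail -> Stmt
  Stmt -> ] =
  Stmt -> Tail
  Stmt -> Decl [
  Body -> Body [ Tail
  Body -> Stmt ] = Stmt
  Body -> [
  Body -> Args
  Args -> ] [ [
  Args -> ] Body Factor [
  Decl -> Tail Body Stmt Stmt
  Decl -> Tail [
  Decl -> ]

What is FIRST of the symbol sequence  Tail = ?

Add FIRST(Tail) = { =, [, ] }; Tail is not nullable, stop.

{ =, [, ] }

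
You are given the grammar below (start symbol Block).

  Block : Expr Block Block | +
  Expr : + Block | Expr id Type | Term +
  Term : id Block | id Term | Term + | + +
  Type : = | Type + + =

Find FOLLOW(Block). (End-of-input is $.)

Block is the start symbol, so $ ∈ FOLLOW(Block).
In Block : Expr Block Block: add FIRST(Block) = { +, id }.
In Block : Expr Block Block: Block is at the end, add FOLLOW(Block) = { $, +, id }.
In Expr : + Block: Block is at the end, add FOLLOW(Expr) = { +, id }.
In Term : id Block: Block is at the end, add FOLLOW(Term) = { + }.
Union: FOLLOW(Block) = { $, +, id }.

{ $, +, id }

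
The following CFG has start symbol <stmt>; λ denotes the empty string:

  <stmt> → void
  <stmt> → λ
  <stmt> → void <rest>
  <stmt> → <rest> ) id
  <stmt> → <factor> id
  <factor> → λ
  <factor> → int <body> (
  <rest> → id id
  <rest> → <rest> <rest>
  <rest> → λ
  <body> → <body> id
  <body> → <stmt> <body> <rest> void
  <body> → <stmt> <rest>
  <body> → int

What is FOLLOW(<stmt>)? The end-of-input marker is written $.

<stmt> is the start symbol, so $ ∈ FOLLOW(<stmt>).
In <body> → <stmt> <body> <rest> void: add FIRST(<body> <rest> void) = { ), id, int, void }.
In <body> → <stmt> <rest>: add FIRST(<rest>)\{λ} = { id }.
  Since <rest> is nullable, also add FOLLOW(<body>) = { (, id, void }.
Union: FOLLOW(<stmt>) = { $, (, ), id, int, void }.

{ $, (, ), id, int, void }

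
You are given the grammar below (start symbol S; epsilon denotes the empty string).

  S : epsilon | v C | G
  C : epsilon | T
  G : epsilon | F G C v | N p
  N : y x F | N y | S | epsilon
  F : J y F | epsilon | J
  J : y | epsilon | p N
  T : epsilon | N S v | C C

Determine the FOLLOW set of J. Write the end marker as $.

In F : J y F: add FIRST(y F) = { y }.
In F : J: J is at the end, add FOLLOW(F) = { p, v, y }.
Union: FOLLOW(J) = { p, v, y }.

{ p, v, y }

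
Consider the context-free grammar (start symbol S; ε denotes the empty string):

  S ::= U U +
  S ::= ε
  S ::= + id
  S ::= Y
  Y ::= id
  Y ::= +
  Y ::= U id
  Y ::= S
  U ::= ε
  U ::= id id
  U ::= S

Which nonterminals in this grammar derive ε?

Directly nullable (have an ε-production): S, U.
Y ::= S with every symbol nullable, so Y is nullable.

{ S, U, Y }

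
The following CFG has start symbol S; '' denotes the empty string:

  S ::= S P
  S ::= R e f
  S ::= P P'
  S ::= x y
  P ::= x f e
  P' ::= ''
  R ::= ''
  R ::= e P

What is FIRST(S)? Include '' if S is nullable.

{ e, x }

From S ::= S P: add FIRST(S) = { e, x }.
From S ::= R e f: R nullable, take FIRST(R) ∪ {e} = { e }.
From S ::= P P': add FIRST(P) = { x }.
S ::= x y contributes {x}.
Union: FIRST(S) = { e, x }.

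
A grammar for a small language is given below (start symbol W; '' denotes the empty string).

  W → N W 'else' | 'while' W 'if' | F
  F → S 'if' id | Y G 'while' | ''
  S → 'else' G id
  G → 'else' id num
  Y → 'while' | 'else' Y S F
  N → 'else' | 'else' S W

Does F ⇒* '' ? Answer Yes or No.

Yes

F has an ''-production, so F ⇒ ''.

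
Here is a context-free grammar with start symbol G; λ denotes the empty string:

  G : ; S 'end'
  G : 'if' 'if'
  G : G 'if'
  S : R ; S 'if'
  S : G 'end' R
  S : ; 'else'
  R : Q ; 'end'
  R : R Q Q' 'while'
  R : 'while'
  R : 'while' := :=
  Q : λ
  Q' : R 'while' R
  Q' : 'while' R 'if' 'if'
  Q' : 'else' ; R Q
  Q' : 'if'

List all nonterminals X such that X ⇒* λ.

{ Q }

Directly nullable (have an λ-production): Q.
No other nonterminal has a production whose RHS symbols are all nullable.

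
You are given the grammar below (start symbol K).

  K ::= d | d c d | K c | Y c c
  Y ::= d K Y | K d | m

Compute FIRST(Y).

Y ::= d K Y contributes {d}.
From Y ::= K d: add FIRST(K) = { d, m }.
Y ::= m contributes {m}.
Union: FIRST(Y) = { d, m }.

{ d, m }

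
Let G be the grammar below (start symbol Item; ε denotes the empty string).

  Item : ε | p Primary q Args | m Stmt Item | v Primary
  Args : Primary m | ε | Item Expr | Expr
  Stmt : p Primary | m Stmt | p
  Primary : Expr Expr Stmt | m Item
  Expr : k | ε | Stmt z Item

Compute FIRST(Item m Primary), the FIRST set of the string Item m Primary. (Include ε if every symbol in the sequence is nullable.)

{ m, p, v }

Add FIRST(Item)\{ε} = { m, p, v }; Item is nullable, continue.
m is a terminal; add {m} and stop.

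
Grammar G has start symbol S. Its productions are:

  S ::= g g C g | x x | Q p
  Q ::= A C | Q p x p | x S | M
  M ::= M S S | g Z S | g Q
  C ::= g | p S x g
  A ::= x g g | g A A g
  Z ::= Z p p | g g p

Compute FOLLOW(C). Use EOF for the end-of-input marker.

In S ::= g g C g: add FIRST(g) = { g }.
In Q ::= A C: C is at the end, add FOLLOW(Q) = { g, p, x }.
Union: FOLLOW(C) = { g, p, x }.

{ g, p, x }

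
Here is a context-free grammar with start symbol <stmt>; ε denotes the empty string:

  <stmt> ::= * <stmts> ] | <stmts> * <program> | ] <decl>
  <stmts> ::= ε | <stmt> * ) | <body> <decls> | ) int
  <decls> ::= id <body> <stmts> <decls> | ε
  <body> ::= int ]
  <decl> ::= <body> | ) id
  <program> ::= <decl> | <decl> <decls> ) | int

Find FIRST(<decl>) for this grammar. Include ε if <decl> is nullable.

From <decl> ::= <body>: add FIRST(<body>) = { int }.
<decl> ::= ) id contributes {)}.
Union: FIRST(<decl>) = { ), int }.

{ ), int }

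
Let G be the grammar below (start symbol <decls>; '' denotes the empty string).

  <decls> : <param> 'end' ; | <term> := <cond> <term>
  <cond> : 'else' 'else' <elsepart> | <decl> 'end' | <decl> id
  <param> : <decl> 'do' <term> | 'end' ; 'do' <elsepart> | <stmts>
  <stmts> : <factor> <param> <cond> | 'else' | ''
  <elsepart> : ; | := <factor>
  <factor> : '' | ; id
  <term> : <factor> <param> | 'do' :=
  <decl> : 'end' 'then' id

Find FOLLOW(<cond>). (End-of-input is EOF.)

{ EOF, 'do', 'else', 'end', :=, ; }

In <decls> : <term> := <cond> <term>: add FIRST(<term>)\{''} = { 'do', 'else', 'end', ; }.
  Since <term> is nullable, also add FOLLOW(<decls>) = { EOF }.
In <stmts> : <factor> <param> <cond>: <cond> is at the end, add FOLLOW(<stmts>) = { EOF, 'else', 'end', := }.
Union: FOLLOW(<cond>) = { EOF, 'do', 'else', 'end', :=, ; }.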